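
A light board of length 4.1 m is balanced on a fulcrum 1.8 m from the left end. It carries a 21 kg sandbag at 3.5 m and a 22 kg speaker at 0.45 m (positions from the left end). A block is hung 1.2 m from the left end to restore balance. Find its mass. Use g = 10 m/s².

m ≈ 10 kg

Sum moments about the fulcrum (at 1.8 m from the left end) (the support reaction has zero arm there).
Sandbag: 21 × 10 = 210 N down at 3.5 m → arm 1.7 m, τ = 210 × 1.7 = 357 N·m clockwise.
Speaker: 22 × 10 = 220 N down at 0.45 m → arm 1.35 m, τ = 220 × 1.35 = 297 N·m counterclockwise.
Net moment of known loads = 60 N·m clockwise.
An unknown mass m at 1.2 m has arm 0.6 m; its moment is m·g·0.6 counterclockwise.
Balancing moments: m × 10 × 0.6 = 60, giving m = 60 / (10 × 0.6) = 10 kg.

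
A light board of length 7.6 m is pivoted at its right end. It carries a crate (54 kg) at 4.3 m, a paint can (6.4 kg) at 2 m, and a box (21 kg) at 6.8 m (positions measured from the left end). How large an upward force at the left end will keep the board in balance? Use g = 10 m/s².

Choose the right end as the axis so the unknown pivot reaction has zero arm there.
Crate: 54 × 10 = 540 N down at 4.3 m → arm 3.3 m, τ = 540 × 3.3 = 1782 N·m counterclockwise.
Paint can: 6.4 × 10 = 64 N down at 2 m → arm 5.6 m, τ = 64 × 5.6 = 358.4 N·m counterclockwise.
Box: 21 × 10 = 210 N down at 6.8 m → arm 0.8 m, τ = 210 × 0.8 = 168 N·m counterclockwise.
Net moment of the loads = 2308 N·m counterclockwise.
The upward force F acts at the left end, arm 7.6 m, giving F × 7.6 clockwise.
Στ = 0 ⇒ F × 7.6 = 2308 ⇒ F = 2308 / 7.6 = 304 N.

F ≈ 304 N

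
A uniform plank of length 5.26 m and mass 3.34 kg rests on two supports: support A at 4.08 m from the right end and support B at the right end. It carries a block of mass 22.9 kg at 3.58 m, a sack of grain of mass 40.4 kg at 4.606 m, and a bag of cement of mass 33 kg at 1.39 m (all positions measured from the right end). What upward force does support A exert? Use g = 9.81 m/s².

Sum moments about support B (its reaction then has zero moment arm).
Beam weight: 3.34 × 9.81 = 32.77 N down at 2.63 m → arm 2.63 m, τ = 32.77 × 2.63 = 86.19 N·m counterclockwise.
Block: 22.9 × 9.81 = 224.6 N down at 3.58 m → arm 3.58 m, τ = 224.6 × 3.58 = 804.1 N·m counterclockwise.
Sack of grain: 40.4 × 9.81 = 396.3 N down at 4.606 m → arm 4.606 m, τ = 396.3 × 4.606 = 1825 N·m counterclockwise.
Bag of cement: 33 × 9.81 = 323.7 N down at 1.39 m → arm 1.39 m, τ = 323.7 × 1.39 = 449.9 N·m counterclockwise.
Net load moment about support B = 3165 N·m counterclockwise.
Reaction R at support A is upward at 4.08 m, arm 4.08 m → moment R × 4.08 clockwise.
Setting net torque to zero: R × 4.08 = 3165 → R = 776 N.

R_A ≈ 776 N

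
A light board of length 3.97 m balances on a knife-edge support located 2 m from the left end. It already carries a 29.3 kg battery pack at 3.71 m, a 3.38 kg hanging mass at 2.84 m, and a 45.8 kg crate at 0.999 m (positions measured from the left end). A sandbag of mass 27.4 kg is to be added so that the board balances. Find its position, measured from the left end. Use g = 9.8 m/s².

x ≈ 1.74 m from the left end

Choose the knife-edge support (at 2 m from the left end) as the axis so the support reaction has zero arm there.
Battery pack: 29.3 × 9.8 = 287.1 N down at 3.71 m → arm 1.71 m, τ = 287.1 × 1.71 = 490.9 N·m clockwise.
Hanging mass: 3.38 × 9.8 = 33.12 N down at 2.84 m → arm 0.84 m, τ = 33.12 × 0.84 = 27.82 N·m clockwise.
Crate: 45.8 × 9.8 = 448.8 N down at 0.999 m → arm 1.001 m, τ = 448.8 × 1.001 = 449.2 N·m counterclockwise.
Net moment of existing loads = 69.52 N·m clockwise.
The sandbag weighs 27.4 × 9.8 = 268.5 N and must supply an equal counterclockwise moment, so its lever arm about the knife-edge support is 69.52 / 268.5 = 0.259 m.
That puts it at 2 − 0.259 = 1.74 m from the left end.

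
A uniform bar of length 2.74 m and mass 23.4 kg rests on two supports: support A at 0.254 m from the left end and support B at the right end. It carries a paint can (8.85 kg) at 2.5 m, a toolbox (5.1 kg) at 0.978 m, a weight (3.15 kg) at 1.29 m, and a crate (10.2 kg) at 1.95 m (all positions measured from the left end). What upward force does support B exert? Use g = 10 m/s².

Taking torques about support A:
Beam weight: 23.4 × 10 = 234 N down at 1.37 m → arm 1.116 m, τ = 234 × 1.116 = 261.1 N·m clockwise.
Paint can: 8.85 × 10 = 88.5 N down at 2.5 m → arm 2.246 m, τ = 88.5 × 2.246 = 198.8 N·m clockwise.
Toolbox: 5.1 × 10 = 51 N down at 0.978 m → arm 0.724 m, τ = 51 × 0.724 = 36.92 N·m clockwise.
Weight: 3.15 × 10 = 31.5 N down at 1.29 m → arm 1.036 m, τ = 31.5 × 1.036 = 32.63 N·m clockwise.
Crate: 10.2 × 10 = 102 N down at 1.95 m → arm 1.696 m, τ = 102 × 1.696 = 173 N·m clockwise.
Net load moment about support A = 702.5 N·m clockwise.
Reaction R at support B is upward at 2.74 m, arm 2.486 m → moment R × 2.486 counterclockwise.
Setting net torque to zero: R × 2.486 = 702.5 → R = 283 N.

R_B ≈ 283 N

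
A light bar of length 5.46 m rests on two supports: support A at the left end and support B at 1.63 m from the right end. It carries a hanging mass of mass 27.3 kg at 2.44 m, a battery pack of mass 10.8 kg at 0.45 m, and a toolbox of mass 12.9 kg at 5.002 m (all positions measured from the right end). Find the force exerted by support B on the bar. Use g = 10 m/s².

Take moments about support A.
Hanging mass: 27.3 × 10 = 273 N down at 2.44 m → arm 3.02 m, τ = 273 × 3.02 = 824.5 N·m clockwise.
Battery pack: 10.8 × 10 = 108 N down at 0.45 m → arm 5.01 m, τ = 108 × 5.01 = 541.1 N·m clockwise.
Toolbox: 12.9 × 10 = 129 N down at 5.002 m → arm 0.458 m, τ = 129 × 0.458 = 59.08 N·m clockwise.
Net load moment about support A = 1425 N·m clockwise.
Reaction R at support B is upward at 1.63 m, arm 3.83 m → moment R × 3.83 counterclockwise.
Setting net torque to zero: R × 3.83 = 1425 → R = 372 N.

R_B ≈ 372 N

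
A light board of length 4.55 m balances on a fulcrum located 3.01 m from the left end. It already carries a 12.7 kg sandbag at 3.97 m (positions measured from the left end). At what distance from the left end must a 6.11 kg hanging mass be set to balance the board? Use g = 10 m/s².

x ≈ 1.01 m from the left end

Take moments about the fulcrum (at 3.01 m from the left end).
Sandbag: 12.7 × 10 = 127 N down at 3.97 m → arm 0.96 m, τ = 127 × 0.96 = 121.9 N·m clockwise.
Net moment of existing loads = 121.9 N·m clockwise.
The hanging mass weighs 6.11 × 10 = 61.1 N and must supply an equal counterclockwise moment, so its lever arm about the fulcrum is 121.9 / 61.1 = 2 m.
That puts it at 3.01 − 2 = 1.01 m from the left end.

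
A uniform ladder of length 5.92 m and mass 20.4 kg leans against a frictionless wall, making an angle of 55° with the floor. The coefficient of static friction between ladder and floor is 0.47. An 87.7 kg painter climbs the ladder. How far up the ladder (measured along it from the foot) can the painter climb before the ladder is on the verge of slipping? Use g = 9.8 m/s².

d ≈ 4.21 m

Sum moments about the foot of the ladder (the floor normal and friction both act there and drop out).
Ladder weight 20.4×9.8 = 199.9 N acts at 2.96 m along the ladder; its horizontal arm is 2.96·cos55° = 1.698 m → τ = 339.4 N·m clockwise.
Painter weight 87.7×9.8 = 859.5 N at distance d → arm d·cos55° → τ = 859.5·d·0.5736 clockwise.
Wall normal N at the top has arm L sinθ = 4.849 m counterclockwise, so Στ = 0 gives N·4.849 = 339.4 + 493·d.
ΣFy = 0 ⇒ N_floor = 1059 N, so the maximum friction is μ_s·N_floor = 0.47×1059 = 497.7 N. ΣFx = 0 ⇒ N_wall = f, so at the slipping point N = 497.7 N.
Substituting: 497.7×4.849 = 339.4 + 493·d ⇒ d = (2413 − 339.4) / 493 = 4.21 m.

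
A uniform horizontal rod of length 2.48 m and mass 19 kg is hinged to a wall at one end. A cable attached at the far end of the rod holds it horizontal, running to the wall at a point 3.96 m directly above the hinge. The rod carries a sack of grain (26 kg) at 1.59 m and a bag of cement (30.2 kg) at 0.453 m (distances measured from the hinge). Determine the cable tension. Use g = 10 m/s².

Sum moments about the hinge (the unknown hinge reaction has zero arm there).
Beam weight: 19 × 10 = 190 N down at 1.24 m → arm 1.24 m, τ = 190 × 1.24 = 235.6 N·m clockwise.
Sack of grain: 26 × 10 = 260 N down at 1.59 m → arm 1.59 m, τ = 260 × 1.59 = 413.4 N·m clockwise.
Bag of cement: 30.2 × 10 = 302 N down at 0.453 m → arm 0.453 m, τ = 302 × 0.453 = 136.8 N·m clockwise.
Total clockwise load moment = 785.8 N·m.
The cable tension T acts at 2.48 m; only its component perpendicular to the rod, T sinθ, produces torque. sinθ = h/√(h²+d²) = 3.96/√(3.96²+2.48²) = 0.8475.
Setting net torque to zero: T × 2.48 × 0.8475 = 785.8 → T = 785.8 / 2.102 = 374 N.

T ≈ 374 N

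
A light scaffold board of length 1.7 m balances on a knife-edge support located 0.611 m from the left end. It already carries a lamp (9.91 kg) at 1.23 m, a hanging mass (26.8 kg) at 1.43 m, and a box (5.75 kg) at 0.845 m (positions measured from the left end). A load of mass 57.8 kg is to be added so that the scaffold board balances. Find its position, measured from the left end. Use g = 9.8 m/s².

Choose the knife-edge support (at 0.611 m from the left end) as the axis so the support reaction has zero arm there.
Lamp: 9.91 × 9.8 = 97.12 N down at 1.23 m → arm 0.619 m, τ = 97.12 × 0.619 = 60.12 N·m clockwise.
Hanging mass: 26.8 × 9.8 = 262.6 N down at 1.43 m → arm 0.819 m, τ = 262.6 × 0.819 = 215.1 N·m clockwise.
Box: 5.75 × 9.8 = 56.35 N down at 0.845 m → arm 0.234 m, τ = 56.35 × 0.234 = 13.19 N·m clockwise.
Net moment of existing loads = 288.4 N·m clockwise.
The load weighs 57.8 × 9.8 = 566.4 N and must supply an equal counterclockwise moment, so its lever arm about the knife-edge support is 288.4 / 566.4 = 0.509 m.
That puts it at 0.611 − 0.509 = 0.102 m from the left end.

x ≈ 0.102 m from the left end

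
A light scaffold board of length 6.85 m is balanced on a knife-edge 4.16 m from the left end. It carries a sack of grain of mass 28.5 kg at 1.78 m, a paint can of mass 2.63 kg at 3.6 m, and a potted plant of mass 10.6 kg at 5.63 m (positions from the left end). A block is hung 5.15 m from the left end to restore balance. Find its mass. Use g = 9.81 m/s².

Take moments about the knife-edge (at 4.16 m from the left end).
Sack of grain: 28.5 × 9.81 = 279.6 N down at 1.78 m → arm 2.38 m, τ = 279.6 × 2.38 = 665.4 N·m counterclockwise.
Paint can: 2.63 × 9.81 = 25.8 N down at 3.6 m → arm 0.56 m, τ = 25.8 × 0.56 = 14.45 N·m counterclockwise.
Potted plant: 10.6 × 9.81 = 104 N down at 5.63 m → arm 1.47 m, τ = 104 × 1.47 = 152.9 N·m clockwise.
Net moment of known loads = 527 N·m counterclockwise.
An unknown mass m at 5.15 m has arm 0.99 m; its moment is m·g·0.99 clockwise.
Setting net torque to zero: m × 9.81 × 0.99 = 527 → m = 527 / (9.81 × 0.99) = 54.3 kg.

m ≈ 54.3 kg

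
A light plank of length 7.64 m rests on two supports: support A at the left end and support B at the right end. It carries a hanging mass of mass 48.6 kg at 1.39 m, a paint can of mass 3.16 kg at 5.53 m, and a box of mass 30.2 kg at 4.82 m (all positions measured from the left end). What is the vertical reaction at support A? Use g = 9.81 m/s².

R_A ≈ 508 N

Sum moments about support B (its reaction then has zero moment arm).
Hanging mass: 48.6 × 9.81 = 476.8 N down at 1.39 m → arm 6.25 m, τ = 476.8 × 6.25 = 2980 N·m counterclockwise.
Paint can: 3.16 × 9.81 = 31 N down at 5.53 m → arm 2.11 m, τ = 31 × 2.11 = 65.41 N·m counterclockwise.
Box: 30.2 × 9.81 = 296.3 N down at 4.82 m → arm 2.82 m, τ = 296.3 × 2.82 = 835.6 N·m counterclockwise.
Net load moment about support B = 3881 N·m counterclockwise.
Reaction R at support A is upward at 0 m, arm 7.64 m → moment R × 7.64 clockwise.
Στ = 0 ⇒ R × 7.64 = 3881 ⇒ R = 508 N.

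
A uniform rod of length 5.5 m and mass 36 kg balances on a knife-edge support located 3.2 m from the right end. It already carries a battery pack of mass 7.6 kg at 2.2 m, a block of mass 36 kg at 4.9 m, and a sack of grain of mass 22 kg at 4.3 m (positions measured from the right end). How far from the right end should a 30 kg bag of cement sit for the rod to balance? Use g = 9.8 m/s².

x ≈ 1.15 m from the right end

Taking torques about the knife-edge support (at 3.2 m from the right end):
Beam weight: 36 × 9.8 = 352.8 N down at 2.75 m → arm 0.45 m, τ = 352.8 × 0.45 = 158.8 N·m clockwise.
Battery pack: 7.6 × 9.8 = 74.48 N down at 2.2 m → arm 1 m, τ = 74.48 × 1 = 74.48 N·m clockwise.
Block: 36 × 9.8 = 352.8 N down at 4.9 m → arm 1.7 m, τ = 352.8 × 1.7 = 599.8 N·m counterclockwise.
Sack of grain: 22 × 9.8 = 215.6 N down at 4.3 m → arm 1.1 m, τ = 215.6 × 1.1 = 237.2 N·m counterclockwise.
Net moment of existing loads = 603.7 N·m counterclockwise.
The bag of cement weighs 30 × 9.8 = 294 N and must supply an equal clockwise moment, so its lever arm about the knife-edge support is 603.7 / 294 = 2.05 m.
That puts it at 3.2 − 2.05 = 1.15 m from the right end.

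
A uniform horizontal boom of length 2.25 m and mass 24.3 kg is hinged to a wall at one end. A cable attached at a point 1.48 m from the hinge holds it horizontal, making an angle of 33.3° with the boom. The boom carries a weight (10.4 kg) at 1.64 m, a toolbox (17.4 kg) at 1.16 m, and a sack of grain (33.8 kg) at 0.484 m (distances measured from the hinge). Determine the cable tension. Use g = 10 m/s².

T ≈ 996 N

Sum moments about the hinge (the unknown hinge reaction has zero arm there).
Beam weight: 24.3 × 10 = 243 N down at 1.125 m → arm 1.125 m, τ = 243 × 1.125 = 273.4 N·m clockwise.
Weight: 10.4 × 10 = 104 N down at 1.64 m → arm 1.64 m, τ = 104 × 1.64 = 170.6 N·m clockwise.
Toolbox: 17.4 × 10 = 174 N down at 1.16 m → arm 1.16 m, τ = 174 × 1.16 = 201.8 N·m clockwise.
Sack of grain: 33.8 × 10 = 338 N down at 0.484 m → arm 0.484 m, τ = 338 × 0.484 = 163.6 N·m clockwise.
Total clockwise load moment = 809.4 N·m.
The cable tension T acts at 1.48 m; only its component perpendicular to the boom, T sinθ, produces torque. sin 33.3° = 0.549.
Στ = 0 ⇒ T × 1.48 × 0.549 = 809.4 ⇒ T = 809.4 / 0.8125 = 996 N.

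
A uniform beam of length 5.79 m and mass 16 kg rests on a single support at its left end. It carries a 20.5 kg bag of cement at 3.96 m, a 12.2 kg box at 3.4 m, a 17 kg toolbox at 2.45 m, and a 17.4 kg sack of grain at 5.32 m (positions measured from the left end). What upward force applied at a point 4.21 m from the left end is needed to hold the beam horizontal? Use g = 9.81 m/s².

F ≈ 707 N

Take moments about the left end.
Beam weight: 16 × 9.81 = 157 N down at 2.895 m → arm 2.895 m, τ = 157 × 2.895 = 454.5 N·m clockwise.
Bag of cement: 20.5 × 9.81 = 201.1 N down at 3.96 m → arm 3.96 m, τ = 201.1 × 3.96 = 796.4 N·m clockwise.
Box: 12.2 × 9.81 = 119.7 N down at 3.4 m → arm 3.4 m, τ = 119.7 × 3.4 = 407 N·m clockwise.
Toolbox: 17 × 9.81 = 166.8 N down at 2.45 m → arm 2.45 m, τ = 166.8 × 2.45 = 408.7 N·m clockwise.
Sack of grain: 17.4 × 9.81 = 170.7 N down at 5.32 m → arm 5.32 m, τ = 170.7 × 5.32 = 908.1 N·m clockwise.
Net moment of the loads = 2975 N·m clockwise.
The upward force F acts at a point 4.21 m from the left end, arm 4.21 m, giving F × 4.21 counterclockwise.
Setting net torque to zero: F × 4.21 = 2975 → F = 2975 / 4.21 = 707 N.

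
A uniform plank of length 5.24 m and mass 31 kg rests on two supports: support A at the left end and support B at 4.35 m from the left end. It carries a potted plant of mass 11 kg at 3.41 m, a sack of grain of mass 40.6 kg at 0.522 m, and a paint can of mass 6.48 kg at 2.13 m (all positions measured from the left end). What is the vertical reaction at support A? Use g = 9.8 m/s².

About support B:
Beam weight: 31 × 9.8 = 303.8 N down at 2.62 m → arm 1.73 m, τ = 303.8 × 1.73 = 525.6 N·m counterclockwise.
Potted plant: 11 × 9.8 = 107.8 N down at 3.41 m → arm 0.94 m, τ = 107.8 × 0.94 = 101.3 N·m counterclockwise.
Sack of grain: 40.6 × 9.8 = 397.9 N down at 0.522 m → arm 3.828 m, τ = 397.9 × 3.828 = 1523 N·m counterclockwise.
Paint can: 6.48 × 9.8 = 63.5 N down at 2.13 m → arm 2.22 m, τ = 63.5 × 2.22 = 141 N·m counterclockwise.
Net load moment about support B = 2291 N·m counterclockwise.
Reaction R at support A is upward at 0 m, arm 4.35 m → moment R × 4.35 clockwise.
Setting net torque to zero: R × 4.35 = 2291 → R = 527 N.

R_A ≈ 527 N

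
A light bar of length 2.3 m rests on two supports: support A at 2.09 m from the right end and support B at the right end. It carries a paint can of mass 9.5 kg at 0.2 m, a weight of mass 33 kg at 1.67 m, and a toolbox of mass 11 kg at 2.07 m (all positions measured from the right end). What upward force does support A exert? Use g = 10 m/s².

R_A ≈ 382 N

Choose support B as the axis so its reaction then has zero moment arm.
Paint can: 9.5 × 10 = 95 N down at 0.2 m → arm 0.2 m, τ = 95 × 0.2 = 19 N·m counterclockwise.
Weight: 33 × 10 = 330 N down at 1.67 m → arm 1.67 m, τ = 330 × 1.67 = 551.1 N·m counterclockwise.
Toolbox: 11 × 10 = 110 N down at 2.07 m → arm 2.07 m, τ = 110 × 2.07 = 227.7 N·m counterclockwise.
Net load moment about support B = 797.8 N·m counterclockwise.
Reaction R at support A is upward at 2.09 m, arm 2.09 m → moment R × 2.09 clockwise.
Balancing moments: R × 2.09 = 797.8, giving R = 382 N.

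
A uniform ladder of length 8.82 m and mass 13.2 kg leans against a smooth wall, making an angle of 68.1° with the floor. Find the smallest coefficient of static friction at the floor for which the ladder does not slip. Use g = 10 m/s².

μ_min ≈ 0.201

About the foot of the ladder:
Ladder weight 13.2×10 = 132 N acts at 4.41 m along the ladder; its horizontal arm is 4.41·cos68.1° = 1.645 m → τ = 217.1 N·m clockwise.
Wall normal N acts horizontally at the top; its moment arm is the height L sinθ = 8.82·sin68.1° = 8.184 m, counterclockwise.
Setting net torque to zero: N × 8.184 = 217.1 → N = 26.53 N.
ΣFx = 0 ⇒ f = N_wall = 26.53 N. ΣFy = 0 ⇒ N_floor = 132 N.
μ_min = f / N_floor = 26.53 / 132 = 0.201.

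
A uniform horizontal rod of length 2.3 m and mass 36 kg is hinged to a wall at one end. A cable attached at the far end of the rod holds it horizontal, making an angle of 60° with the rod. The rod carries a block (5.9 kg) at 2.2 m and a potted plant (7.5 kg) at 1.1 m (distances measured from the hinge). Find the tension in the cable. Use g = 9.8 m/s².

Take moments about the hinge.
Beam weight: 36 × 9.8 = 352.8 N down at 1.15 m → arm 1.15 m, τ = 352.8 × 1.15 = 405.7 N·m clockwise.
Block: 5.9 × 9.8 = 57.82 N down at 2.2 m → arm 2.2 m, τ = 57.82 × 2.2 = 127.2 N·m clockwise.
Potted plant: 7.5 × 9.8 = 73.5 N down at 1.1 m → arm 1.1 m, τ = 73.5 × 1.1 = 80.85 N·m clockwise.
Total clockwise load moment = 613.8 N·m.
The cable tension T acts at 2.3 m; only its component perpendicular to the rod, T sinθ, produces torque. sin 60° = 0.866.
Balancing moments: T × 2.3 × 0.866 = 613.8, giving T = 613.8 / 1.992 = 308 N.

T ≈ 308 N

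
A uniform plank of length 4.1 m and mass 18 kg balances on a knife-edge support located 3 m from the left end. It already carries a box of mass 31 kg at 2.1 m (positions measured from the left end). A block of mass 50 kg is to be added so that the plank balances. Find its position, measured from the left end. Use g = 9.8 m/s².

Taking torques about the knife-edge support (at 3 m from the left end):
Beam weight: 18 × 9.8 = 176.4 N down at 2.05 m → arm 0.95 m, τ = 176.4 × 0.95 = 167.6 N·m counterclockwise.
Box: 31 × 9.8 = 303.8 N down at 2.1 m → arm 0.9 m, τ = 303.8 × 0.9 = 273.4 N·m counterclockwise.
Net moment of existing loads = 441 N·m counterclockwise.
The block weighs 50 × 9.8 = 490 N and must supply an equal clockwise moment, so its lever arm about the knife-edge support is 441 / 490 = 0.9 m.
That puts it at 3 + 0.9 = 3.9 m from the left end.

x ≈ 3.9 m from the left end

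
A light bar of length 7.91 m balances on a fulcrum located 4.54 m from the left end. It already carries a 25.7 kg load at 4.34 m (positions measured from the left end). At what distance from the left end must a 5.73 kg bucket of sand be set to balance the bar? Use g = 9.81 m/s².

x ≈ 5.44 m from the left end

Take moments about the fulcrum (at 4.54 m from the left end).
Load: 25.7 × 9.81 = 252.1 N down at 4.34 m → arm 0.2 m, τ = 252.1 × 0.2 = 50.42 N·m counterclockwise.
Net moment of existing loads = 50.42 N·m counterclockwise.
The bucket of sand weighs 5.73 × 9.81 = 56.21 N and must supply an equal clockwise moment, so its lever arm about the fulcrum is 50.42 / 56.21 = 0.897 m.
That puts it at 4.54 + 0.897 = 5.44 m from the left end.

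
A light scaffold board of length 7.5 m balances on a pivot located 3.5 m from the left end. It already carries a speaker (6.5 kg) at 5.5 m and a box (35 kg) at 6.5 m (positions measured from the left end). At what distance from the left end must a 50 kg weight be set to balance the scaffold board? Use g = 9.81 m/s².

x ≈ 1.14 m from the left end

Taking torques about the pivot (at 3.5 m from the left end):
Speaker: 6.5 × 9.81 = 63.77 N down at 5.5 m → arm 2 m, τ = 63.77 × 2 = 127.5 N·m clockwise.
Box: 35 × 9.81 = 343.4 N down at 6.5 m → arm 3 m, τ = 343.4 × 3 = 1030 N·m clockwise.
Net moment of existing loads = 1158 N·m clockwise.
The weight weighs 50 × 9.81 = 490.5 N and must supply an equal counterclockwise moment, so its lever arm about the pivot is 1158 / 490.5 = 2.36 m.
That puts it at 3.5 − 2.36 = 1.14 m from the left end.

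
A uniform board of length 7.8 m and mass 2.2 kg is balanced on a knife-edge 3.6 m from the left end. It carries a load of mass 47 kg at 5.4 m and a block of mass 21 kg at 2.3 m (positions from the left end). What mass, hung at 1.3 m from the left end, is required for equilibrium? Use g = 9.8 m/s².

m ≈ 25.2 kg

Sum moments about the knife-edge (at 3.6 m from the left end) (the support reaction has zero arm there).
Beam weight: 2.2 × 9.8 = 21.56 N down at 3.9 m → arm 0.3 m, τ = 21.56 × 0.3 = 6.468 N·m clockwise.
Load: 47 × 9.8 = 460.6 N down at 5.4 m → arm 1.8 m, τ = 460.6 × 1.8 = 829.1 N·m clockwise.
Block: 21 × 9.8 = 205.8 N down at 2.3 m → arm 1.3 m, τ = 205.8 × 1.3 = 267.5 N·m counterclockwise.
Net moment of known loads = 568.1 N·m clockwise.
An unknown mass m at 1.3 m has arm 2.3 m; its moment is m·g·2.3 counterclockwise.
Στ = 0 ⇒ m × 9.8 × 2.3 = 568.1 ⇒ m = 568.1 / (9.8 × 2.3) = 25.2 kg.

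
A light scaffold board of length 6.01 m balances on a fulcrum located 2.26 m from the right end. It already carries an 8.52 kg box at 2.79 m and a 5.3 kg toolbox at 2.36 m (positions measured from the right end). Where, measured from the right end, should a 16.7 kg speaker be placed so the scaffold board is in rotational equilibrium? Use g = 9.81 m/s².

Sum moments about the fulcrum (at 2.26 m from the right end) (the support reaction has zero arm there).
Box: 8.52 × 9.81 = 83.58 N down at 2.79 m → arm 0.53 m, τ = 83.58 × 0.53 = 44.3 N·m counterclockwise.
Toolbox: 5.3 × 9.81 = 51.99 N down at 2.36 m → arm 0.1 m, τ = 51.99 × 0.1 = 5.199 N·m counterclockwise.
Net moment of existing loads = 49.5 N·m counterclockwise.
The speaker weighs 16.7 × 9.81 = 163.8 N and must supply an equal clockwise moment, so its lever arm about the fulcrum is 49.5 / 163.8 = 0.302 m.
That puts it at 2.26 − 0.302 = 1.96 m from the right end.

x ≈ 1.96 m from the right end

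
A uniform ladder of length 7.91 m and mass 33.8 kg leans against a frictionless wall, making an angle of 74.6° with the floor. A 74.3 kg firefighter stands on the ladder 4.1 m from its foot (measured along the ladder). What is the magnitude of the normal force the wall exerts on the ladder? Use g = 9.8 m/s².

Choose the foot of the ladder as the axis so the floor normal and friction both act there and drop out.
Ladder weight 33.8×9.8 = 331.2 N acts at 3.955 m along the ladder; its horizontal arm is 3.955·cos74.6° = 1.05 m → τ = 347.8 N·m clockwise.
Firefighter: 74.3×9.8 = 728.1 N at 4.1 m → arm 1.089 m → τ = 792.9 N·m clockwise.
Wall normal N acts horizontally at the top; its moment arm is the height L sinθ = 7.91·sin74.6° = 7.626 m, counterclockwise.
Στ = 0 ⇒ N × 7.626 = 1141 ⇒ N = 150 N.

N_wall ≈ 150 N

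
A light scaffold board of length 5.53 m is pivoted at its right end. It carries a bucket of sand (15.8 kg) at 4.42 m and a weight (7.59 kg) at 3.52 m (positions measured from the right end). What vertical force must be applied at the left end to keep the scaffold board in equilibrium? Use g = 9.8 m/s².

Choose the right end as the axis so the unknown pivot reaction has zero arm there.
Bucket of sand: 15.8 × 9.8 = 154.8 N down at 4.42 m → arm 4.42 m, τ = 154.8 × 4.42 = 684.2 N·m counterclockwise.
Weight: 7.59 × 9.8 = 74.38 N down at 3.52 m → arm 3.52 m, τ = 74.38 × 3.52 = 261.8 N·m counterclockwise.
Net moment of the loads = 946 N·m counterclockwise.
The upward force F acts at the left end, arm 5.53 m, giving F × 5.53 clockwise.
Setting net torque to zero: F × 5.53 = 946 → F = 946 / 5.53 = 171 N.

F ≈ 171 N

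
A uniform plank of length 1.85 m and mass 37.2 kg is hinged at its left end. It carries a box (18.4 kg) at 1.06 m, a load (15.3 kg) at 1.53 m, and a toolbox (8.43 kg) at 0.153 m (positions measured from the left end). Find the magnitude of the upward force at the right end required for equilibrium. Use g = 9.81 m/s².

About the left end:
Beam weight: 37.2 × 9.81 = 364.9 N down at 0.925 m → arm 0.925 m, τ = 364.9 × 0.925 = 337.5 N·m clockwise.
Box: 18.4 × 9.81 = 180.5 N down at 1.06 m → arm 1.06 m, τ = 180.5 × 1.06 = 191.3 N·m clockwise.
Load: 15.3 × 9.81 = 150.1 N down at 1.53 m → arm 1.53 m, τ = 150.1 × 1.53 = 229.7 N·m clockwise.
Toolbox: 8.43 × 9.81 = 82.7 N down at 0.153 m → arm 0.153 m, τ = 82.7 × 0.153 = 12.65 N·m clockwise.
Net moment of the loads = 771.1 N·m clockwise.
The upward force F acts at the right end, arm 1.85 m, giving F × 1.85 counterclockwise.
Στ = 0 ⇒ F × 1.85 = 771.1 ⇒ F = 771.1 / 1.85 = 417 N.

F ≈ 417 N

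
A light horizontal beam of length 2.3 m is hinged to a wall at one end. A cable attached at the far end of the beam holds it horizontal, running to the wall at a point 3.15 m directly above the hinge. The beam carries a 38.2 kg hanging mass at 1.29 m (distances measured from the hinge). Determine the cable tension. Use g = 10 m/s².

T ≈ 265 N

Choose the hinge as the axis so the unknown hinge reaction has zero arm there.
Hanging mass: 38.2 × 10 = 382 N down at 1.29 m → arm 1.29 m, τ = 382 × 1.29 = 492.8 N·m clockwise.
Total clockwise load moment = 492.8 N·m.
The cable tension T acts at 2.3 m; only its component perpendicular to the beam, T sinθ, produces torque. sinθ = h/√(h²+d²) = 3.15/√(3.15²+2.3²) = 0.8076.
For rotational equilibrium, T × 2.3 × 0.8076 = 492.8, so T = 492.8 / 1.857 = 265 N.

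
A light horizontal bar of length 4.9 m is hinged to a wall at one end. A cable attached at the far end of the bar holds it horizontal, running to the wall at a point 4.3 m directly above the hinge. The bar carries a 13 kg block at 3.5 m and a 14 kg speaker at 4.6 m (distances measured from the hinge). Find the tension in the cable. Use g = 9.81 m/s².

About the hinge:
Block: 13 × 9.81 = 127.5 N down at 3.5 m → arm 3.5 m, τ = 127.5 × 3.5 = 446.2 N·m clockwise.
Speaker: 14 × 9.81 = 137.3 N down at 4.6 m → arm 4.6 m, τ = 137.3 × 4.6 = 631.6 N·m clockwise.
Total clockwise load moment = 1078 N·m.
The cable tension T acts at 4.9 m; only its component perpendicular to the bar, T sinθ, produces torque. sinθ = h/√(h²+d²) = 4.3/√(4.3²+4.9²) = 0.6596.
Balancing moments: T × 4.9 × 0.6596 = 1078, giving T = 1078 / 3.232 = 334 N.

T ≈ 334 N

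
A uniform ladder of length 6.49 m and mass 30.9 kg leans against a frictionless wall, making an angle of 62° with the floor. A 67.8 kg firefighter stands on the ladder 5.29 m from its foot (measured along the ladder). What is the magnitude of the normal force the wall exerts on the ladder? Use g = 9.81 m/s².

N_wall ≈ 369 N

Take moments about the foot of the ladder.
Ladder weight 30.9×9.81 = 303.1 N acts at 3.245 m along the ladder; its horizontal arm is 3.245·cos62° = 1.523 m → τ = 461.6 N·m clockwise.
Firefighter: 67.8×9.81 = 665.1 N at 5.29 m → arm 2.484 m → τ = 1652 N·m clockwise.
Wall normal N acts horizontally at the top; its moment arm is the height L sinθ = 6.49·sin62° = 5.73 m, counterclockwise.
Setting net torque to zero: N × 5.73 = 2114 → N = 369 N.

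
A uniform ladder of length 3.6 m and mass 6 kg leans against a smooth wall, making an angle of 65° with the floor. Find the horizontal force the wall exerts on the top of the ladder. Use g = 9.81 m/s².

About the foot of the ladder:
Ladder weight 6×9.81 = 58.86 N acts at 1.8 m along the ladder; its horizontal arm is 1.8·cos65° = 0.7607 m → τ = 44.77 N·m clockwise.
Wall normal N acts horizontally at the top; its moment arm is the height L sinθ = 3.6·sin65° = 3.263 m, counterclockwise.
Balancing moments: N × 3.263 = 44.77, giving N = 13.7 N.

N_wall ≈ 13.7 N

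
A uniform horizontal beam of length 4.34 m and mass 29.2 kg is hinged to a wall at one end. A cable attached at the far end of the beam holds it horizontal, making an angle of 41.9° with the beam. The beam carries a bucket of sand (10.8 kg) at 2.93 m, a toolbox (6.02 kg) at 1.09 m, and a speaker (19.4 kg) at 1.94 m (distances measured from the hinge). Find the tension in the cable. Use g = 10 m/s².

T ≈ 480 N

Sum moments about the hinge (the unknown hinge reaction has zero arm there).
Beam weight: 29.2 × 10 = 292 N down at 2.17 m → arm 2.17 m, τ = 292 × 2.17 = 633.6 N·m clockwise.
Bucket of sand: 10.8 × 10 = 108 N down at 2.93 m → arm 2.93 m, τ = 108 × 2.93 = 316.4 N·m clockwise.
Toolbox: 6.02 × 10 = 60.2 N down at 1.09 m → arm 1.09 m, τ = 60.2 × 1.09 = 65.62 N·m clockwise.
Speaker: 19.4 × 10 = 194 N down at 1.94 m → arm 1.94 m, τ = 194 × 1.94 = 376.4 N·m clockwise.
Total clockwise load moment = 1392 N·m.
The cable tension T acts at 4.34 m; only its component perpendicular to the beam, T sinθ, produces torque. sin 41.9° = 0.6678.
For rotational equilibrium, T × 4.34 × 0.6678 = 1392, so T = 1392 / 2.898 = 480 N.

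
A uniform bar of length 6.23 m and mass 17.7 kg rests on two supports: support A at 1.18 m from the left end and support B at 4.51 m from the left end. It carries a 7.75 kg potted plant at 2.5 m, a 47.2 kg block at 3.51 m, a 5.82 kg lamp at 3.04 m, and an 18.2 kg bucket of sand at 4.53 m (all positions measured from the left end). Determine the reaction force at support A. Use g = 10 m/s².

About support B:
Beam weight: 17.7 × 10 = 177 N down at 3.115 m → arm 1.395 m, τ = 177 × 1.395 = 246.9 N·m counterclockwise.
Potted plant: 7.75 × 10 = 77.5 N down at 2.5 m → arm 2.01 m, τ = 77.5 × 2.01 = 155.8 N·m counterclockwise.
Block: 47.2 × 10 = 472 N down at 3.51 m → arm 1 m, τ = 472 × 1 = 472 N·m counterclockwise.
Lamp: 5.82 × 10 = 58.2 N down at 3.04 m → arm 1.47 m, τ = 58.2 × 1.47 = 85.55 N·m counterclockwise.
Bucket of sand: 18.2 × 10 = 182 N down at 4.53 m → arm 0.02 m, τ = 182 × 0.02 = 3.64 N·m clockwise.
Net load moment about support B = 956.6 N·m counterclockwise.
Reaction R at support A is upward at 1.18 m, arm 3.33 m → moment R × 3.33 clockwise.
For rotational equilibrium, R × 3.33 = 956.6, so R = 287 N.

R_A ≈ 287 N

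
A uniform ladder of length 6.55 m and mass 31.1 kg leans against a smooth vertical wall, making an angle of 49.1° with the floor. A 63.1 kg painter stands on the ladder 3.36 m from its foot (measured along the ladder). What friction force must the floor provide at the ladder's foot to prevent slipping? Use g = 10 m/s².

f ≈ 415 N

Take moments about the foot of the ladder.
Ladder weight 31.1×10 = 311 N acts at 3.275 m along the ladder; its horizontal arm is 3.275·cos49.1° = 2.144 m → τ = 666.8 N·m clockwise.
Painter: 63.1×10 = 631 N at 3.36 m → arm 2.2 m → τ = 1388 N·m clockwise.
Wall normal N acts horizontally at the top; its moment arm is the height L sinθ = 6.55·sin49.1° = 4.951 m, counterclockwise.
Balancing moments: N × 4.951 = 2055, giving N = 415 N.
ΣFx = 0: friction at the foot balances the wall's push, so f = N_wall = 415 N.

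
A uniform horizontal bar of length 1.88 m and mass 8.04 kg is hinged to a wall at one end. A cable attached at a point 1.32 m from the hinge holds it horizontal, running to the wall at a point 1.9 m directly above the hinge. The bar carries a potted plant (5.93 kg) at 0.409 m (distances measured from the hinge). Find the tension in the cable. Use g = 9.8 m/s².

Choose the hinge as the axis so the unknown hinge reaction has zero arm there.
Beam weight: 8.04 × 9.8 = 78.79 N down at 0.94 m → arm 0.94 m, τ = 78.79 × 0.94 = 74.06 N·m clockwise.
Potted plant: 5.93 × 9.8 = 58.11 N down at 0.409 m → arm 0.409 m, τ = 58.11 × 0.409 = 23.77 N·m clockwise.
Total clockwise load moment = 97.83 N·m.
The cable tension T acts at 1.32 m; only its component perpendicular to the bar, T sinθ, produces torque. sinθ = h/√(h²+d²) = 1.9/√(1.9²+1.32²) = 0.8213.
Setting net torque to zero: T × 1.32 × 0.8213 = 97.83 → T = 97.83 / 1.084 = 90.2 N.

T ≈ 90.2 N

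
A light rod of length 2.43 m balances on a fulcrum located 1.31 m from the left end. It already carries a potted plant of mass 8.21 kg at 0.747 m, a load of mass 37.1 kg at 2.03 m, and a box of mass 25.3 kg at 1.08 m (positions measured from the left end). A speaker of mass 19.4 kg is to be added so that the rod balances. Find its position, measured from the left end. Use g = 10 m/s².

Choose the fulcrum (at 1.31 m from the left end) as the axis so the support reaction has zero arm there.
Potted plant: 8.21 × 10 = 82.1 N down at 0.747 m → arm 0.563 m, τ = 82.1 × 0.563 = 46.22 N·m counterclockwise.
Load: 37.1 × 10 = 371 N down at 2.03 m → arm 0.72 m, τ = 371 × 0.72 = 267.1 N·m clockwise.
Box: 25.3 × 10 = 253 N down at 1.08 m → arm 0.23 m, τ = 253 × 0.23 = 58.19 N·m counterclockwise.
Net moment of existing loads = 162.7 N·m clockwise.
The speaker weighs 19.4 × 10 = 194 N and must supply an equal counterclockwise moment, so its lever arm about the fulcrum is 162.7 / 194 = 0.839 m.
That puts it at 1.31 − 0.839 = 0.471 m from the left end.

x ≈ 0.471 m from the left end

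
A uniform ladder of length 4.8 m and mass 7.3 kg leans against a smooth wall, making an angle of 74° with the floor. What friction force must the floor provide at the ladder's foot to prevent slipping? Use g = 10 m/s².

Take moments about the foot of the ladder.
Ladder weight 7.3×10 = 73 N acts at 2.4 m along the ladder; its horizontal arm is 2.4·cos74° = 0.6615 m → τ = 48.29 N·m clockwise.
Wall normal N acts horizontally at the top; its moment arm is the height L sinθ = 4.8·sin74° = 4.614 m, counterclockwise.
For rotational equilibrium, N × 4.614 = 48.29, so N = 10.5 N.
ΣFx = 0: friction at the foot balances the wall's push, so f = N_wall = 10.5 N.

f ≈ 10.5 N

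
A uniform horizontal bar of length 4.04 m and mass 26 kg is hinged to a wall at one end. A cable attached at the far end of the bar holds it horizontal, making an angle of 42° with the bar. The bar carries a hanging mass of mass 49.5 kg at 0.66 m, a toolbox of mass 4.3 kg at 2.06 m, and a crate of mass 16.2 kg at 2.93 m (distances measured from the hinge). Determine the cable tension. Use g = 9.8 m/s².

T ≈ 513 N

Sum moments about the hinge (the unknown hinge reaction has zero arm there).
Beam weight: 26 × 9.8 = 254.8 N down at 2.02 m → arm 2.02 m, τ = 254.8 × 2.02 = 514.7 N·m clockwise.
Hanging mass: 49.5 × 9.8 = 485.1 N down at 0.66 m → arm 0.66 m, τ = 485.1 × 0.66 = 320.2 N·m clockwise.
Toolbox: 4.3 × 9.8 = 42.14 N down at 2.06 m → arm 2.06 m, τ = 42.14 × 2.06 = 86.81 N·m clockwise.
Crate: 16.2 × 9.8 = 158.8 N down at 2.93 m → arm 2.93 m, τ = 158.8 × 2.93 = 465.3 N·m clockwise.
Total clockwise load moment = 1387 N·m.
The cable tension T acts at 4.04 m; only its component perpendicular to the bar, T sinθ, produces torque. sin 42° = 0.6691.
Balancing moments: T × 4.04 × 0.6691 = 1387, giving T = 1387 / 2.703 = 513 N.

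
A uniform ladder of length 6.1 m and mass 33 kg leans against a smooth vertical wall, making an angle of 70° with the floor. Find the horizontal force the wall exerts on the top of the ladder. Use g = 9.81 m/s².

N_wall ≈ 58.9 N

Take moments about the foot of the ladder.
Ladder weight 33×9.81 = 323.7 N acts at 3.05 m along the ladder; its horizontal arm is 3.05·cos70° = 1.043 m → τ = 337.6 N·m clockwise.
Wall normal N acts horizontally at the top; its moment arm is the height L sinθ = 6.1·sin70° = 5.732 m, counterclockwise.
Setting net torque to zero: N × 5.732 = 337.6 → N = 58.9 N.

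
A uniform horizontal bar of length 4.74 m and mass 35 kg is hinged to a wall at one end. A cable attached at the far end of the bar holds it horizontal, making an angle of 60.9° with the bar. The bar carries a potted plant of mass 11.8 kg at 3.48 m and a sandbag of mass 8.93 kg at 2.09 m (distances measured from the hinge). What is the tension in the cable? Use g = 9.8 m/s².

T ≈ 338 N

Take moments about the hinge.
Beam weight: 35 × 9.8 = 343 N down at 2.37 m → arm 2.37 m, τ = 343 × 2.37 = 812.9 N·m clockwise.
Potted plant: 11.8 × 9.8 = 115.6 N down at 3.48 m → arm 3.48 m, τ = 115.6 × 3.48 = 402.3 N·m clockwise.
Sandbag: 8.93 × 9.8 = 87.51 N down at 2.09 m → arm 2.09 m, τ = 87.51 × 2.09 = 182.9 N·m clockwise.
Total clockwise load moment = 1398 N·m.
The cable tension T acts at 4.74 m; only its component perpendicular to the bar, T sinθ, produces torque. sin 60.9° = 0.8738.
Setting net torque to zero: T × 4.74 × 0.8738 = 1398 → T = 1398 / 4.142 = 338 N.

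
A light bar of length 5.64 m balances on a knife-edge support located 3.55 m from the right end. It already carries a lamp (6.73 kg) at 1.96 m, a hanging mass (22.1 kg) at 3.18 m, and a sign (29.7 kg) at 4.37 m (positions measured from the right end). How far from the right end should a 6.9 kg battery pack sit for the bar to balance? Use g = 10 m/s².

x ≈ 2.76 m from the right end

Choose the knife-edge support (at 3.55 m from the right end) as the axis so the support reaction has zero arm there.
Lamp: 6.73 × 10 = 67.3 N down at 1.96 m → arm 1.59 m, τ = 67.3 × 1.59 = 107 N·m clockwise.
Hanging mass: 22.1 × 10 = 221 N down at 3.18 m → arm 0.37 m, τ = 221 × 0.37 = 81.77 N·m clockwise.
Sign: 29.7 × 10 = 297 N down at 4.37 m → arm 0.82 m, τ = 297 × 0.82 = 243.5 N·m counterclockwise.
Net moment of existing loads = 54.73 N·m counterclockwise.
The battery pack weighs 6.9 × 10 = 69 N and must supply an equal clockwise moment, so its lever arm about the knife-edge support is 54.73 / 69 = 0.793 m.
That puts it at 3.55 − 0.793 = 2.76 m from the right end.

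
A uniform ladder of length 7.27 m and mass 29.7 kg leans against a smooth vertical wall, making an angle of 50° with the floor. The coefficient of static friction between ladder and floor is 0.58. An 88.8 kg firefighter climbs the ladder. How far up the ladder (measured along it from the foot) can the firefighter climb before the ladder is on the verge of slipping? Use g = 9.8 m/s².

About the foot of the ladder:
Ladder weight 29.7×9.8 = 291.1 N acts at 3.635 m along the ladder; its horizontal arm is 3.635·cos50° = 2.337 m → τ = 680.3 N·m clockwise.
Firefighter weight 88.8×9.8 = 870.2 N at distance d → arm d·cos50° → τ = 870.2·d·0.6428 clockwise.
Wall normal N at the top has arm L sinθ = 5.569 m counterclockwise, so Στ = 0 gives N·5.569 = 680.3 + 559.4·d.
ΣFy = 0 ⇒ N_floor = 1161 N, so the maximum friction is μ_s·N_floor = 0.58×1161 = 673.4 N. ΣFx = 0 ⇒ N_wall = f, so at the slipping point N = 673.4 N.
Substituting: 673.4×5.569 = 680.3 + 559.4·d ⇒ d = (3750 − 680.3) / 559.4 = 5.49 m.

d ≈ 5.49 m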